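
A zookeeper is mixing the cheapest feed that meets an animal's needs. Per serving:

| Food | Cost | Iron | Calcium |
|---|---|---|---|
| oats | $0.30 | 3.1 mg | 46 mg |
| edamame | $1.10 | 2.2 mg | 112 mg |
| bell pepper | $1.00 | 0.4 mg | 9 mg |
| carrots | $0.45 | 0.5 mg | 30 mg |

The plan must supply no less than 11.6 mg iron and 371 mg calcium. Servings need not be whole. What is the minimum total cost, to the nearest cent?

The cheapest plan sits at a corner of the feasible region — with two constraints it uses at most two foods.
oats only: max(11.6/3.1, 371/46) = 8.065 servings → $2.42.
edamame only: max(11.6/2.2, 371/112) = 5.273 servings → $5.80.
bell pepper only: max(11.6/0.4, 371/9) = 41.22 servings → $41.22.
carrots only: max(11.6/0.5, 371/30) = 23.2 servings → $10.44.
oats + edamame with both tight: 1.963 servings and 2.506 servings → $3.35.
oats + bell pepper: the both-tight solution has a negative serving — not a feasible corner.
oats + carrots with both tight: 2.321 servings and 8.807 servings → $4.66.
edamame + bell pepper with both tight: 1.76 servings and 19.32 servings → $21.26.
edamame + carrots: intersection lies outside the first quadrant.
bell pepper + carrots with both tight: 21.67 servings and 5.867 servings → $24.31.
Cheapest feasible corner: $2.42.

$2.42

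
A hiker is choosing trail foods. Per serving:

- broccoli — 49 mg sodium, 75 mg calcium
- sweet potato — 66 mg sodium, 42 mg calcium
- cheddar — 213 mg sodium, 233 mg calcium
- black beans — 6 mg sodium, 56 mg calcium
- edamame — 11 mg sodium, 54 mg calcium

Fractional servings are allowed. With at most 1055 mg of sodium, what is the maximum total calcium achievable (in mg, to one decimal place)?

9846.7 mg

Calcium per mg sodium: black beans 9.333, edamame 4.909, broccoli 1.531, cheddar 1.094, sweet potato 0.6364.
With no serving limits, spend the whole sodium allowance on black beans: 1055 mg / 6 mg × 56 mg = 9846.7 mg.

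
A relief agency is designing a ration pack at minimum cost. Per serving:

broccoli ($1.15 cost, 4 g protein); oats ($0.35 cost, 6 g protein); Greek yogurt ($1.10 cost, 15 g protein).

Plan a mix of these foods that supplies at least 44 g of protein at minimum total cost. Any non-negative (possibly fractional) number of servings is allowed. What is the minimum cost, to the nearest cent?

Cost per g of protein: oats $0.0583, Greek yogurt $0.0733, broccoli $0.2875.
With no serving limits, use only oats: 44 g / 6 g = 7.333 servings × $0.35 = $2.57.

$2.57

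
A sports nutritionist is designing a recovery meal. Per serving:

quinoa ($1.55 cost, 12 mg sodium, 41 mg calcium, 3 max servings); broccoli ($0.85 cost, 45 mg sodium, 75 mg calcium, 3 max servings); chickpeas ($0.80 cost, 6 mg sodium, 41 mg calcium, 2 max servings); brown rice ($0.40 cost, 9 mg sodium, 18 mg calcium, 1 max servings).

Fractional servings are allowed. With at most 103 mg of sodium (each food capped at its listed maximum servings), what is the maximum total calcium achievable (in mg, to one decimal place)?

299.7 mg

Calcium per mg sodium: chickpeas 6.833, quinoa 3.417, brown rice 2, broccoli 1.667.
Take 2 servings of chickpeas: uses 12 mg sodium, +82.0 mg calcium (running total 82.0 mg).
Take 3 servings of quinoa: uses 36 mg sodium, +123.0 mg calcium (running total 205.0 mg).
Take 1 serving of brown rice: uses 9 mg sodium, +18.0 mg calcium (running total 223.0 mg).
Take 1.022 servings of broccoli: uses 46 mg sodium, +76.7 mg calcium (running total 299.7 mg).
Greedy by best ratio exhausts the sodium allowance optimally: 299.7 mg.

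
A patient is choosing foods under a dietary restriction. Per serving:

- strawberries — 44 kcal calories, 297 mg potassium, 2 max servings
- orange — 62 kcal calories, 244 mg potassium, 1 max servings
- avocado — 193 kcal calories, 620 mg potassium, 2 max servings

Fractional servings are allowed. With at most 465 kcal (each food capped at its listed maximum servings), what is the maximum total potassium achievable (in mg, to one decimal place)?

1849.9 mg

Potassium per kcal: strawberries 6.75, orange 3.935, avocado 3.212.
Take 2 servings of strawberries: uses 88 kcal, +594.0 mg potassium (running total 594.0 mg).
Take 1 serving of orange: uses 62 kcal, +244.0 mg potassium (running total 838.0 mg).
Take 1.632 servings of avocado: uses 315 kcal, +1011.9 mg potassium (running total 1849.9 mg).
Greedy by best ratio exhausts the calories allowance optimally: 1849.9 mg.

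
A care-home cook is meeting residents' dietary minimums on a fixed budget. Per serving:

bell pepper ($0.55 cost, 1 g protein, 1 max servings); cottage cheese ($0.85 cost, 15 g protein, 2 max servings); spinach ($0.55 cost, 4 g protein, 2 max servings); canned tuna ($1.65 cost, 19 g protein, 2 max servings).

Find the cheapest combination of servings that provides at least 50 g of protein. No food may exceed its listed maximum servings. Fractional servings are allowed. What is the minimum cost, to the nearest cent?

Cost per g of protein: cottage cheese $0.0567, canned tuna $0.0868, spinach $0.1375, bell pepper $0.5500.
Take 2 servings of cottage cheese: +30.0 g protein for $1.70 (total $1.70, still need 20.0 g).
Take 1.053 servings of canned tuna: +20.0 g protein for $1.74 (total $3.44, still need 0.0 g).
Filling from the cheapest source first is optimal under one linear minimum: $3.44.

$3.44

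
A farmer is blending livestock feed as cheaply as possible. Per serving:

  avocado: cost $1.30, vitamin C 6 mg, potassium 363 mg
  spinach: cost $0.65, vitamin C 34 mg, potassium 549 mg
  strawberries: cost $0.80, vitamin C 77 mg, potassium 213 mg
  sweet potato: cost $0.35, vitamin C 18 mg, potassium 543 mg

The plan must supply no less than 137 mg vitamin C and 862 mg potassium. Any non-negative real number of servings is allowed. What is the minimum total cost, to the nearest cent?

$1.58

At the optimum either one food covers both requirements or two foods hit both targets exactly; no other combination can be cheaper.
avocado only: max(137/6, 862/363) = 22.83 servings → $29.68.
spinach only: max(137/34, 862/549) = 4.029 servings → $2.62.
strawberries only: max(137/77, 862/213) = 4.047 servings → $3.24.
sweet potato only: max(137/18, 862/543) = 7.611 servings → $2.66.
avocado + spinach: intersection lies outside the first quadrant.
avocado + strawberries with both tight: 1.394 servings and 1.671 servings → $3.15.
avocado + sweet potato with both targets exact would need a negative amount; discard.
spinach + strawberries with both tight: 1.062 servings and 1.31 servings → $1.74.
spinach + sweet potato: the both-tight solution has a negative serving — not a feasible corner.
strawberries + sweet potato with both tight: 1.55 servings and 0.9794 servings → $1.58.
The minimum over all feasible corners is $1.58.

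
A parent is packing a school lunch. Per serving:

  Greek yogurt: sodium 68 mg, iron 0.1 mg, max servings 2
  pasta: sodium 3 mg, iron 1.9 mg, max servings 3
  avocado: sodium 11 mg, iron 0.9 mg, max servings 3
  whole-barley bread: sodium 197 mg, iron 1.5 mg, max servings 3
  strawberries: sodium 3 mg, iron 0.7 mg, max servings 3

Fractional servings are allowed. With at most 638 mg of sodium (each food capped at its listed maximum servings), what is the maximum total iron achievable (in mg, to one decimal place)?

Iron per mg sodium: pasta 0.6333, strawberries 0.2333, avocado 0.08182, whole-barley bread 0.007614, Greek yogurt 0.001471.
Take 3 servings of pasta: uses 9 mg sodium, +5.7 mg iron (running total 5.7 mg).
Take 3 servings of strawberries: uses 9 mg sodium, +2.1 mg iron (running total 7.8 mg).
Take 3 servings of avocado: uses 33 mg sodium, +2.7 mg iron (running total 10.5 mg).
Take 2.98 servings of whole-barley bread: uses 587 mg sodium, +4.5 mg iron (running total 15.0 mg).
Filling greedily by iron-per-mg sodium is optimal for one linear limit, giving 15.0 mg.

15.0 mg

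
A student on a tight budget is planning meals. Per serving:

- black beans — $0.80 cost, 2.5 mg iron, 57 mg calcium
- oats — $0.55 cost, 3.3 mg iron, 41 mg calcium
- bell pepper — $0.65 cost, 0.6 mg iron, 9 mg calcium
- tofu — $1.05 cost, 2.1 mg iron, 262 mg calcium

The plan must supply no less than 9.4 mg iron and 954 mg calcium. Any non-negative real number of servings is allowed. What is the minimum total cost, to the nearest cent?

At the optimum either one food covers both requirements or two foods hit both targets exactly; no other combination can be cheaper.
black beans only: max(9.4/2.5, 954/57) = 16.74 servings → $13.39.
oats only: max(9.4/3.3, 954/41) = 23.27 servings → $12.80.
bell pepper only: max(9.4/0.6, 954/9) = 106 servings → $68.90.
tofu only: max(9.4/2.1, 954/262) = 4.476 servings → $4.70.
black beans + oats: intersection lies outside the first quadrant.
black beans + bell pepper: the both-tight solution has a negative serving — not a feasible corner.
black beans + tofu with both tight: 0.8582 servings and 3.455 servings → $4.31.
oats + bell pepper: the both-tight solution has a negative serving — not a feasible corner.
oats + tofu with both tight: 0.5901 servings and 3.549 servings → $4.05.
bell pepper + tofu with both tight: 3.322 servings and 3.527 servings → $5.86.
So the least-cost plan costs $4.05.

$4.05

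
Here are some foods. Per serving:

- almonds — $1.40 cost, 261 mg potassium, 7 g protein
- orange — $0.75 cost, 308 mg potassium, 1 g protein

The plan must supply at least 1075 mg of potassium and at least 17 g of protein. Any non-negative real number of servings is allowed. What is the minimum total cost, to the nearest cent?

A basic optimal solution has at most two foods positive. Try each food alone and each pair with both targets met exactly.
almonds only: max(1075/261, 17/7) = 4.119 servings → $5.77.
orange only: max(1075/308, 17/1) = 17 servings → $12.75.
almonds + orange with both tight: 2.196 servings and 1.63 servings → $4.30.
So the least-cost plan costs $4.30.

$4.30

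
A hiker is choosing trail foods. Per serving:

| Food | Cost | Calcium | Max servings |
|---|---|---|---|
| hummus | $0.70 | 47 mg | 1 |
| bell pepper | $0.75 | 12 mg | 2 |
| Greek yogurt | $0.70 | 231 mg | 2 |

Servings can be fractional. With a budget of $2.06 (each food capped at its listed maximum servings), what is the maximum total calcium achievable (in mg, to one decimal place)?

506.3 mg

Calcium per dollar: Greek yogurt 330, hummus 67.14, bell pepper 16.
Take 2 servings of Greek yogurt: spends $1.40, +462.0 mg calcium (running total 462.0 mg).
Take 0.9429 servings of hummus: spends $0.66, +44.3 mg calcium (running total 506.3 mg).
Greedy by best ratio exhausts the cost allowance optimally: 506.3 mg.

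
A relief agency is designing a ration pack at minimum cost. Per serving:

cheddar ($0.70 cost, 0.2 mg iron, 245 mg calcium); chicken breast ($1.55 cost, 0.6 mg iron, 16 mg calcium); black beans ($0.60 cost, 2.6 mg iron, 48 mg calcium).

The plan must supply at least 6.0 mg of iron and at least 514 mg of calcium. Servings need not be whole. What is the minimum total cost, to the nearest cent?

cheddar only: max(6.0/0.2, 514/245) = 30 servings → $21.00.
chicken breast only: max(6.0/0.6, 514/16) = 32.12 servings → $49.79.
black beans only: max(6.0/2.6, 514/48) = 10.71 servings → $6.42.
cheddar + chicken breast with both tight: 1.477 servings and 9.508 servings → $15.77.
cheddar + black beans with both tight: 1.671 servings and 2.179 servings → $2.48.
chicken breast + black beans: intersection lies outside the first quadrant.
So the least-cost plan costs $2.48.

$2.48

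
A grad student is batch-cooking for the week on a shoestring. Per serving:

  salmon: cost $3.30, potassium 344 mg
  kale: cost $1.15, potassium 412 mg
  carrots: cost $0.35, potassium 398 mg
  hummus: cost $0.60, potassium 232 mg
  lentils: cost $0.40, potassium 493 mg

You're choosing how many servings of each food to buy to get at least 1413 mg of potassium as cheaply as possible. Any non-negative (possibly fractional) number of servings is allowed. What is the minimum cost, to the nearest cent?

Cost per mg of potassium: lentils $0.0008, carrots $0.0009, hummus $0.0026, kale $0.0028, salmon $0.0096.
With no serving limits, use only lentils: 1413 mg / 493 mg = 2.866 servings × $0.40 = $1.15.

$1.15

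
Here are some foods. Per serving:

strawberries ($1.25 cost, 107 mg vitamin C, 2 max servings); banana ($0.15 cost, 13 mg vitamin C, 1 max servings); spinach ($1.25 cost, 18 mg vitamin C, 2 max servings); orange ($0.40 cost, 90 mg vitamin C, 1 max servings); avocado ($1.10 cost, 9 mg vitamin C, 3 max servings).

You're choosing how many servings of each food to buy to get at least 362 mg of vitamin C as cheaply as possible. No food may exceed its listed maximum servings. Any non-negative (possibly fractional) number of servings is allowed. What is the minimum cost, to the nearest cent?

$6.65

Cost per mg of vitamin C: orange $0.0044, banana $0.0115, strawberries $0.0117, spinach $0.0694, avocado $0.1222.
Take 1 serving of orange: +90.0 mg vitamin C for $0.40 (total $0.40, still need 272.0 mg).
Take 1 serving of banana: +13.0 mg vitamin C for $0.15 (total $0.55, still need 259.0 mg).
Take 2 servings of strawberries: +214.0 mg vitamin C for $2.50 (total $3.05, still need 45.0 mg).
Take 2 servings of spinach: +36.0 mg vitamin C for $2.50 (total $5.55, still need 9.0 mg).
Take 1 serving of avocado: +9.0 mg vitamin C for $1.10 (total $6.65, still need 0.0 mg).
Greedy by cheapest-per-mg is optimal for a single linear constraint, so the minimum cost is $6.65.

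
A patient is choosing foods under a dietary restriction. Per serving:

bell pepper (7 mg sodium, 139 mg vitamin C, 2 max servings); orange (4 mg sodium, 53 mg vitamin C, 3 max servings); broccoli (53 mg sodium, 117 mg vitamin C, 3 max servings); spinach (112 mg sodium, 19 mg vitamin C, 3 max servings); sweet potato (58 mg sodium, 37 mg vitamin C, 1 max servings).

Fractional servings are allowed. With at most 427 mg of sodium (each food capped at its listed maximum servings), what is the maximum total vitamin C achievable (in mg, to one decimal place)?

856.2 mg

Vitamin C per mg sodium: bell pepper 19.86, orange 13.25, broccoli 2.208, sweet potato 0.6379, spinach 0.1696.
Take 2 servings of bell pepper: uses 14 mg sodium, +278.0 mg vitamin C (running total 278.0 mg).
Take 3 servings of orange: uses 12 mg sodium, +159.0 mg vitamin C (running total 437.0 mg).
Take 3 servings of broccoli: uses 159 mg sodium, +351.0 mg vitamin C (running total 788.0 mg).
Take 1 serving of sweet potato: uses 58 mg sodium, +37.0 mg vitamin C (running total 825.0 mg).
Take 1.643 servings of spinach: uses 184 mg sodium, +31.2 mg vitamin C (running total 856.2 mg).
Greedy by best ratio exhausts the sodium allowance optimally: 856.2 mg.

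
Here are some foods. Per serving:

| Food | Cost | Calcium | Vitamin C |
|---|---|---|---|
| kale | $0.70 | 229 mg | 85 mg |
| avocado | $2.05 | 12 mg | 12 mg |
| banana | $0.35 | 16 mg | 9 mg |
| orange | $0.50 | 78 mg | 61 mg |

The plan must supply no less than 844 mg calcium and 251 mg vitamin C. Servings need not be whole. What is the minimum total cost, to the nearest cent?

$2.58

kale only: max(844/229, 251/85) = 3.686 servings → $2.58.
avocado only: max(844/12, 251/12) = 70.33 servings → $144.18.
banana only: max(844/16, 251/9) = 52.75 servings → $18.46.
orange only: max(844/78, 251/61) = 10.82 servings → $5.41.
kale + avocado with both targets exact would need a negative amount; discard.
kale + banana: the both-tight solution has a negative serving — not a feasible corner.
kale + orange: the both-tight solution has a negative serving — not a feasible corner.
avocado + banana: intersection lies outside the first quadrant.
avocado + orange: intersection lies outside the first quadrant.
banana + orange with both targets exact would need a negative amount; discard.
Cheapest feasible corner: $2.58.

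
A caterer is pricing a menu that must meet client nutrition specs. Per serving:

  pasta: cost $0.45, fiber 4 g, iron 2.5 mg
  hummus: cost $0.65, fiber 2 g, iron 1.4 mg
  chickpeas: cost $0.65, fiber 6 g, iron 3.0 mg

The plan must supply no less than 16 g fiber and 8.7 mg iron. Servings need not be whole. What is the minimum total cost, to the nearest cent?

$1.76

At the optimum either one food covers both requirements or two foods hit both targets exactly; no other combination can be cheaper.
pasta only: max(16/4, 8.7/2.5) = 4 servings → $1.80.
hummus only: max(16/2, 8.7/1.4) = 8 servings → $5.20.
chickpeas only: max(16/6, 8.7/3.0) = 2.9 servings → $1.89.
pasta + hummus: the both-tight solution has a negative serving — not a feasible corner.
pasta + chickpeas with both tight: 1.4 servings and 1.733 servings → $1.76.
hummus + chickpeas with both tight: 1.75 servings and 2.083 servings → $2.49.
The minimum over all feasible corners is $1.76.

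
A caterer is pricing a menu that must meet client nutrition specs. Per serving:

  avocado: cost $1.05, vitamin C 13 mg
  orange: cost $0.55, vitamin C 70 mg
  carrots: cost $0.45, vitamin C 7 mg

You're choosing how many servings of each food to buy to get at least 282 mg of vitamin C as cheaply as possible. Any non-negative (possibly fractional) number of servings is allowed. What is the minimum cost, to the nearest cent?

Cost per mg of vitamin C: orange $0.0079, carrots $0.0643, avocado $0.0808.
With no serving limits, use only orange: 282 mg / 70 mg = 4.029 servings × $0.55 = $2.22.

$2.22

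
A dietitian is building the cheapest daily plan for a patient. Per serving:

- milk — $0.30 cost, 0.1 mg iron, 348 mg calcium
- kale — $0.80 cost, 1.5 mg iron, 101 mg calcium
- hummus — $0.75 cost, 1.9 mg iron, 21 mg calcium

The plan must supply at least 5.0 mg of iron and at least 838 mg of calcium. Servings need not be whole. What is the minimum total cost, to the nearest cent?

A basic optimal solution has at most two foods positive. Try each food alone and each pair with both targets met exactly.
milk only: max(5.0/0.1, 838/348) = 50 servings → $15.00.
kale only: max(5.0/1.5, 838/101) = 8.297 servings → $6.64.
hummus only: max(5.0/1.9, 838/21) = 39.9 servings → $29.93.
milk + kale with both tight: 1.469 servings and 3.235 servings → $3.03.
milk + hummus with both tight: 2.256 servings and 2.513 servings → $2.56.
kale + hummus: intersection lies outside the first quadrant.
So the least-cost plan costs $2.56.

$2.56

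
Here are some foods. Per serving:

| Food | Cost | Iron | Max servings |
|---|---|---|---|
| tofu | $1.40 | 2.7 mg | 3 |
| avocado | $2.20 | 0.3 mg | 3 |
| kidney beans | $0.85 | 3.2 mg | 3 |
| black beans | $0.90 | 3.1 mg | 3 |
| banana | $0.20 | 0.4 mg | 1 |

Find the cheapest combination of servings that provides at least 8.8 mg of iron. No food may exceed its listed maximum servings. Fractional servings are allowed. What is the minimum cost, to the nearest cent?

$2.34

Cost per mg of iron: kidney beans $0.2656, black beans $0.2903, banana $0.5000, tofu $0.5185, avocado $7.3333.
Take 2.75 servings of kidney beans: +8.8 mg iron for $2.34 (total $2.34, still need 0.0 mg).
Greedy by cheapest-per-mg is optimal for a single linear constraint, so the minimum cost is $2.34.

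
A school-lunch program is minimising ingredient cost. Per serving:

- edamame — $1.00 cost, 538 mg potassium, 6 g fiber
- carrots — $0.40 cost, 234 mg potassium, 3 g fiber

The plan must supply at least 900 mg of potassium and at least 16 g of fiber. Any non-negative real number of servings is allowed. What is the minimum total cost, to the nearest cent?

$2.13

A basic optimal solution has at most two foods positive. Try each food alone and each pair with both targets met exactly.
edamame only: max(900/538, 16/6) = 2.667 servings → $2.67.
carrots only: max(900/234, 16/3) = 5.333 servings → $2.13.
edamame + carrots with both targets exact would need a negative amount; discard.
The minimum over all feasible corners is $2.13.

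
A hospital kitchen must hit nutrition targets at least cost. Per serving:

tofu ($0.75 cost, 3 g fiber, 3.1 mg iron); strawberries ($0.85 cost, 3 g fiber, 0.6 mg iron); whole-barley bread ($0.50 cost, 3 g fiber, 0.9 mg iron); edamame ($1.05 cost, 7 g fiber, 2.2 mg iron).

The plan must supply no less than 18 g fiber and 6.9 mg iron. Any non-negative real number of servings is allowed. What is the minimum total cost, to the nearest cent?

$2.87

Check every corner: each single food scaled to meet both minima, and each pair solved so both constraints bind.
tofu only: max(18/3, 6.9/3.1) = 6 servings → $4.50.
strawberries only: max(18/3, 6.9/0.6) = 11.5 servings → $9.78.
whole-barley bread only: max(18/3, 6.9/0.9) = 7.667 servings → $3.83.
edamame only: max(18/7, 6.9/2.2) = 3.136 servings → $3.29.
tofu + strawberries with both tight: 1.32 servings and 4.68 servings → $4.97.
tofu + whole-barley bread with both tight: 0.6818 servings and 5.318 servings → $3.17.
tofu + edamame with both tight: 0.5762 servings and 2.325 servings → $2.87.
strawberries + whole-barley bread with both targets exact would need a negative amount; discard.
strawberries + edamame with both targets exact would need a negative amount; discard.
whole-barley bread + edamame with both targets exact would need a negative amount; discard.
Cheapest feasible corner: $2.87.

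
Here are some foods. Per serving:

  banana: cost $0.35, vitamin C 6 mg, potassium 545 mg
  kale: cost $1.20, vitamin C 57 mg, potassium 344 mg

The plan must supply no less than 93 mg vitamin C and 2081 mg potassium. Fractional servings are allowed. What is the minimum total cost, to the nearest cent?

$2.63

Check every corner: each single food scaled to meet both minima, and each pair solved so both constraints bind.
banana only: max(93/6, 2081/545) = 15.5 servings → $5.42.
kale only: max(93/57, 2081/344) = 6.049 servings → $7.26.
banana + kale with both tight: 2.987 servings and 1.317 servings → $2.63.
Cheapest feasible corner: $2.63.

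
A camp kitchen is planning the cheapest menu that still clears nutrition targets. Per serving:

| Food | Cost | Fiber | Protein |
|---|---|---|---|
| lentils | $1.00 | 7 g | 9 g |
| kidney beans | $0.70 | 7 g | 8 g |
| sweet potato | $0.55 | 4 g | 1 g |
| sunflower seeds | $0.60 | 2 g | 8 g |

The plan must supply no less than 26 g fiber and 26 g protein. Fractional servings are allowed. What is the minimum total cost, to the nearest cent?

This is a tiny linear program; its minimum lies at a vertex of the feasible set. List the vertices and price them.
lentils only: max(26/7, 26/9) = 3.714 servings → $3.71.
kidney beans only: max(26/7, 26/8) = 3.714 servings → $2.60.
sweet potato only: max(26/4, 26/1) = 26 servings → $14.30.
sunflower seeds only: max(26/2, 26/8) = 13 servings → $7.80.
lentils + kidney beans: the both-tight solution has a negative serving — not a feasible corner.
lentils + sweet potato with both tight: 2.69 servings and 1.793 servings → $3.68.
lentils + sunflower seeds: intersection lies outside the first quadrant.
kidney beans + sweet potato with both tight: 3.12 servings and 1.04 servings → $2.76.
kidney beans + sunflower seeds: the both-tight solution has a negative serving — not a feasible corner.
sweet potato + sunflower seeds with both tight: 5.2 servings and 2.6 servings → $4.42.
Cheapest feasible corner: $2.60.

$2.60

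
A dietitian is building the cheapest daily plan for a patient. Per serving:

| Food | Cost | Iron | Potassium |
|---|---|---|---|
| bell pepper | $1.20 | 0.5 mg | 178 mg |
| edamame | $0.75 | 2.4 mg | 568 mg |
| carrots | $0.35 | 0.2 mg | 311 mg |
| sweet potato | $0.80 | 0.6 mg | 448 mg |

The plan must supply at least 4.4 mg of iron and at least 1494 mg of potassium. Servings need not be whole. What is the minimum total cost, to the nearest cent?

$1.87

At the optimum either one food covers both requirements or two foods hit both targets exactly; no other combination can be cheaper.
bell pepper only: max(4.4/0.5, 1494/178) = 8.8 servings → $10.56.
edamame only: max(4.4/2.4, 1494/568) = 2.63 servings → $1.97.
carrots only: max(4.4/0.2, 1494/311) = 22 servings → $7.70.
sweet potato only: max(4.4/0.6, 1494/448) = 7.333 servings → $5.87.
bell pepper + edamame with both tight: 7.587 servings and 0.2528 servings → $9.29.
bell pepper + carrots with both targets exact would need a negative amount; discard.
bell pepper + sweet potato: intersection lies outside the first quadrant.
edamame + carrots with both tight: 1.69 servings and 1.717 servings → $1.87.
edamame + sweet potato with both tight: 1.464 servings and 1.479 servings → $2.28.
carrots + sweet potato: intersection lies outside the first quadrant.
The minimum over all feasible corners is $1.87.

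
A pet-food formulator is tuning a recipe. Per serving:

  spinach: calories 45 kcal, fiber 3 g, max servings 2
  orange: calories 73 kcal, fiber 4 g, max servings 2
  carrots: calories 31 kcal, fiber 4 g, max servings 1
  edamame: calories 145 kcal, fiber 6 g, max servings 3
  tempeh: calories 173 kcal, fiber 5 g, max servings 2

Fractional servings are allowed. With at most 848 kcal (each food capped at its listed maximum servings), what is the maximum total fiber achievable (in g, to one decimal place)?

Fiber per kcal: carrots 0.129, spinach 0.06667, orange 0.05479, edamame 0.04138, tempeh 0.0289.
Take 1 serving of carrots: uses 31 kcal, +4.0 g fiber (running total 4.0 g).
Take 2 servings of spinach: uses 90 kcal, +6.0 g fiber (running total 10.0 g).
Take 2 servings of orange: uses 146 kcal, +8.0 g fiber (running total 18.0 g).
Take 3 servings of edamame: uses 435 kcal, +18.0 g fiber (running total 36.0 g).
Take 0.8439 servings of tempeh: uses 146 kcal, +4.2 g fiber (running total 40.2 g).
Greedy by best ratio exhausts the calories allowance optimally: 40.2 g.

40.2 g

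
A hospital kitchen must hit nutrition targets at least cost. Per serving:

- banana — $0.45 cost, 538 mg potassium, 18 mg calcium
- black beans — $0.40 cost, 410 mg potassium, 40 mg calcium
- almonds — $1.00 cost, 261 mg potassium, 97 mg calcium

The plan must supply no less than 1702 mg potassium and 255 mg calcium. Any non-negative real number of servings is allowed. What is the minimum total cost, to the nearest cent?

The cheapest plan sits at a corner of the feasible region — with two constraints it uses at most two foods.
banana only: max(1702/538, 255/18) = 14.17 servings → $6.38.
black beans only: max(1702/410, 255/40) = 6.375 servings → $2.55.
almonds only: max(1702/261, 255/97) = 6.521 servings → $6.52.
banana + black beans: the both-tight solution has a negative serving — not a feasible corner.
banana + almonds with both tight: 2.075 servings and 2.244 servings → $3.18.
black beans + almonds with both tight: 3.36 servings and 1.243 servings → $2.59.
Cheapest feasible corner: $2.55.

$2.55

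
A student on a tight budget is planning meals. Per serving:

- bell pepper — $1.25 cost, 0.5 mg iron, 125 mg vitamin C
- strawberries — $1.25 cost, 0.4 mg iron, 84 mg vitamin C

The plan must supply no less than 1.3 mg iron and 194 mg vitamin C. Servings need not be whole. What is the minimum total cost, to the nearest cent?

Two binding constraints pin down two serving amounts, so the optimal mix uses at most two foods. The candidates are each food alone (scaled to the tighter of iron/vitamin C) and each pair with both constraints tight.
bell pepper only: max(1.3/0.5, 194/125) = 2.6 servings → $3.25.
strawberries only: max(1.3/0.4, 194/84) = 3.25 servings → $4.06.
bell pepper + strawberries: intersection lies outside the first quadrant.
So the least-cost plan costs $3.25.

$3.25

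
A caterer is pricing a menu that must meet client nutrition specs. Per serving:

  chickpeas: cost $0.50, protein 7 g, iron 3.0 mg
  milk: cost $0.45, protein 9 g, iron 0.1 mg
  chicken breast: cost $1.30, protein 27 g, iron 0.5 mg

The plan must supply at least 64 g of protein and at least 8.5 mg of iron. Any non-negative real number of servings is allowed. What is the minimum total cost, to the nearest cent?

Compare the cost at each extreme point of the feasible region.
chickpeas only: max(64/7, 8.5/3.0) = 9.143 servings → $4.57.
milk only: max(64/9, 8.5/0.1) = 85 servings → $38.25.
chicken breast only: max(64/27, 8.5/0.5) = 17 servings → $22.10.
chickpeas + milk with both tight: 2.665 servings and 5.038 servings → $3.60.
chickpeas + chicken breast with both tight: 2.548 servings and 1.71 servings → $3.50.
milk + chicken breast: intersection lies outside the first quadrant.
Cheapest feasible corner: $3.50.

$3.50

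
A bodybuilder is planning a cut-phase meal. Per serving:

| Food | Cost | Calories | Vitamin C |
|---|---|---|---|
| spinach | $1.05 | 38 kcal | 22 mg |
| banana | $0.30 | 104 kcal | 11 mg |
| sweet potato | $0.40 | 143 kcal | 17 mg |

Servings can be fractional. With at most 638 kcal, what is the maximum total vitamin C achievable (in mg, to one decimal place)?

369.4 mg

Vitamin C per kcal: spinach 0.5789, sweet potato 0.1189, banana 0.1058.
With no serving limits, spend the whole calories allowance on spinach: 638 kcal / 38 kcal × 22 mg = 369.4 mg.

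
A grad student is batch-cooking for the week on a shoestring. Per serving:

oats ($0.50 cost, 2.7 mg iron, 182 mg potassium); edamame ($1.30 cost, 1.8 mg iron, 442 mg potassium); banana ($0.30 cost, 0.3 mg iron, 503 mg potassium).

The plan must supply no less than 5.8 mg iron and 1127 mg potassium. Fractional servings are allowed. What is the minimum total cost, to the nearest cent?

$1.45

For a min-cost LP with two ≥-constraints, a basic feasible solution has at most two positive variables.
oats only: max(5.8/2.7, 1127/182) = 6.192 servings → $3.10.
edamame only: max(5.8/1.8, 1127/442) = 3.222 servings → $4.19.
banana only: max(5.8/0.3, 1127/503) = 19.33 servings → $5.80.
oats + edamame with both tight: 0.6179 servings and 2.295 servings → $3.29.
oats + banana with both tight: 1.979 servings and 1.525 servings → $1.45.
edamame + banana: intersection lies outside the first quadrant.
Cheapest feasible corner: $1.45.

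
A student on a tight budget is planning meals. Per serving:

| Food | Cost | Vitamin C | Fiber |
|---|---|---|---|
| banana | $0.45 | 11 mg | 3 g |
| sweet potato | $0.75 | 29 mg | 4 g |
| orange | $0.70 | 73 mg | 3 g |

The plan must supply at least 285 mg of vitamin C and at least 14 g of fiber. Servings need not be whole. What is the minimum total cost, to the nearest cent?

$3.04

banana only: max(285/11, 14/3) = 25.91 servings → $11.66.
sweet potato only: max(285/29, 14/4) = 9.828 servings → $7.37.
orange only: max(285/73, 14/3) = 4.667 servings → $3.27.
banana + sweet potato: the both-tight solution has a negative serving — not a feasible corner.
banana + orange with both tight: 0.8978 servings and 3.769 servings → $3.04.
sweet potato + orange with both tight: 0.8146 servings and 3.58 servings → $3.12.
Cheapest feasible corner: $3.04.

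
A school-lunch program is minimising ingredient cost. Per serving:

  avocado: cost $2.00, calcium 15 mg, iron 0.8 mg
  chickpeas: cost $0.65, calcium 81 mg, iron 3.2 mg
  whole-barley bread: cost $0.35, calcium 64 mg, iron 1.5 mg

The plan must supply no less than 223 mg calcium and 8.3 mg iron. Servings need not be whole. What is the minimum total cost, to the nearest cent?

Check every corner: each single food scaled to meet both minima, and each pair solved so both constraints bind.
avocado only: max(223/15, 8.3/0.8) = 14.87 servings → $29.73.
chickpeas only: max(223/81, 8.3/3.2) = 2.753 servings → $1.79.
whole-barley bread only: max(223/64, 8.3/1.5) = 5.533 servings → $1.94.
avocado + chickpeas with both targets exact would need a negative amount; discard.
avocado + whole-barley bread with both tight: 6.854 servings and 1.878 servings → $14.36.
chickpeas + whole-barley bread with both tight: 2.361 servings and 0.4958 servings → $1.71.
So the least-cost plan costs $1.71.

$1.71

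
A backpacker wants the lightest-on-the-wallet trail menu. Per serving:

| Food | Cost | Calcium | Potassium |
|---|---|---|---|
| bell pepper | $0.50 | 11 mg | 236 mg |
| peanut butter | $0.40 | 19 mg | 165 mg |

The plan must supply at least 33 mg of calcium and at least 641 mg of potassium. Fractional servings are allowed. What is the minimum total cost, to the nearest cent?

$1.37

Two binding constraints pin down two serving amounts, so the optimal mix uses at most two foods. The candidates are each food alone (scaled to the tighter of calcium/potassium) and each pair with both constraints tight.
bell pepper only: max(33/11, 641/236) = 3 servings → $1.50.
peanut butter only: max(33/19, 641/165) = 3.885 servings → $1.55.
bell pepper + peanut butter with both tight: 2.523 servings and 0.2761 servings → $1.37.
So the least-cost plan costs $1.37.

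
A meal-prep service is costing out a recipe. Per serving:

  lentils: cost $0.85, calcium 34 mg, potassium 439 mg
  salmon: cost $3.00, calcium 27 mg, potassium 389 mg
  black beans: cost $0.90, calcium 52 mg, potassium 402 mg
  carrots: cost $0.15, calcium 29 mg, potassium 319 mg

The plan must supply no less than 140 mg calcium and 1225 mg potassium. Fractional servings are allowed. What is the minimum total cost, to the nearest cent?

At the optimum either one food covers both requirements or two foods hit both targets exactly; no other combination can be cheaper.
lentils only: max(140/34, 1225/439) = 4.118 servings → $3.50.
salmon only: max(140/27, 1225/389) = 5.185 servings → $15.56.
black beans only: max(140/52, 1225/402) = 3.047 servings → $2.74.
carrots only: max(140/29, 1225/319) = 4.828 servings → $0.72.
lentils + salmon with both targets exact would need a negative amount; discard.
lentils + black beans with both tight: 0.81 servings and 2.163 servings → $2.63.
lentils + carrots with both targets exact would need a negative amount; discard.
salmon + black beans with both tight: 0.7916 servings and 2.281 servings → $4.43.
salmon + carrots: the both-tight solution has a negative serving — not a feasible corner.
black beans + carrots with both tight: 1.853 servings and 1.505 servings → $1.89.
Cheapest feasible corner: $0.72.

$0.72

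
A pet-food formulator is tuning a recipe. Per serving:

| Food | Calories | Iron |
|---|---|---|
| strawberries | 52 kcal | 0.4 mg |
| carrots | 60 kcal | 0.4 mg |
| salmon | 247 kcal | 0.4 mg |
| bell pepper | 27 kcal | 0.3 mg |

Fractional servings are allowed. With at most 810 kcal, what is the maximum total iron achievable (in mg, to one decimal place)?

Iron per kcal: bell pepper 0.01111, strawberries 0.007692, carrots 0.006667, salmon 0.001619.
With no serving limits, spend the whole calories allowance on bell pepper: 810 kcal / 27 kcal × 0.3 mg = 9.0 mg.

9.0 mg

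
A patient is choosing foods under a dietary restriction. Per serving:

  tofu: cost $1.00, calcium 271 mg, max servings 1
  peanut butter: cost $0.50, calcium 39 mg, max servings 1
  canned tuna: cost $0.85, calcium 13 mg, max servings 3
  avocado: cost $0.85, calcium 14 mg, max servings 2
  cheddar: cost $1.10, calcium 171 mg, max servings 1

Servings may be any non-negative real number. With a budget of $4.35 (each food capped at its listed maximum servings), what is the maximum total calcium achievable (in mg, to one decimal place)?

509.8 mg

Calcium per dollar: tofu 271, cheddar 155.5, peanut butter 78, avocado 16.47, canned tuna 15.29.
Take 1 serving of tofu: spends $1.00, +271.0 mg calcium (running total 271.0 mg).
Take 1 serving of cheddar: spends $1.10, +171.0 mg calcium (running total 442.0 mg).
Take 1 serving of peanut butter: spends $0.50, +39.0 mg calcium (running total 481.0 mg).
Take 2 servings of avocado: spends $1.70, +28.0 mg calcium (running total 509.0 mg).
Take 0.05882 servings of canned tuna: spends $0.05, +0.8 mg calcium (running total 509.8 mg).
Greedy by best ratio exhausts the cost allowance optimally: 509.8 mg.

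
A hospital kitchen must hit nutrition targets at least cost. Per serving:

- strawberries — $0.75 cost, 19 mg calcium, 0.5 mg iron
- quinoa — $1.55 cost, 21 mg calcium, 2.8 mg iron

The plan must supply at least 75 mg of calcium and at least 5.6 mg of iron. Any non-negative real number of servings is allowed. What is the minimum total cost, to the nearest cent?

Compare the cost at each extreme point of the feasible region.
strawberries only: max(75/19, 5.6/0.5) = 11.2 servings → $8.40.
quinoa only: max(75/21, 5.6/2.8) = 3.571 servings → $5.54.
strawberries + quinoa with both tight: 2.164 servings and 1.614 servings → $4.12.
Cheapest feasible corner: $4.12.

$4.12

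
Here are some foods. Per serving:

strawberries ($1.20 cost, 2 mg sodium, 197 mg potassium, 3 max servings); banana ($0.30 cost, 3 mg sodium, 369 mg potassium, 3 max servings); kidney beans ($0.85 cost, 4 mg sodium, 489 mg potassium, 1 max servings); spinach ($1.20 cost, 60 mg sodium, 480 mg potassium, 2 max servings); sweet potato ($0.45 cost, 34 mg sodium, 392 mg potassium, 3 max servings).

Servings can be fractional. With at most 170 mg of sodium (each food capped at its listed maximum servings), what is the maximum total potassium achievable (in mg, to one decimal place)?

Potassium per mg sodium: banana 123, kidney beans 122.2, strawberries 98.5, sweet potato 11.53, spinach 8.
Take 3 servings of banana: uses 9 mg sodium, +1107.0 mg potassium (running total 1107.0 mg).
Take 1 serving of kidney beans: uses 4 mg sodium, +489.0 mg potassium (running total 1596.0 mg).
Take 3 servings of strawberries: uses 6 mg sodium, +591.0 mg potassium (running total 2187.0 mg).
Take 3 servings of sweet potato: uses 102 mg sodium, +1176.0 mg potassium (running total 3363.0 mg).
Take 0.8167 servings of spinach: uses 49 mg sodium, +392.0 mg potassium (running total 3755.0 mg).
Greedy by best ratio exhausts the sodium allowance optimally: 3755.0 mg.

3755.0 mg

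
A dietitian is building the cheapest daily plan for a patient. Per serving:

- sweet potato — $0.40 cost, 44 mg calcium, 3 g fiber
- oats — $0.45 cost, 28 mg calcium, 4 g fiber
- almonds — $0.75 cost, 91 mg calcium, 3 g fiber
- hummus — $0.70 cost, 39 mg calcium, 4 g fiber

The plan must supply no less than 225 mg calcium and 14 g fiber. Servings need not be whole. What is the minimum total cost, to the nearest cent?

Compare the cost at each extreme point of the feasible region.
sweet potato only: max(225/44, 14/3) = 5.114 servings → $2.05.
oats only: max(225/28, 14/4) = 8.036 servings → $3.62.
almonds only: max(225/91, 14/3) = 4.667 servings → $3.50.
hummus only: max(225/39, 14/4) = 5.769 servings → $4.04.
sweet potato + oats with both targets exact would need a negative amount; discard.
sweet potato + almonds with both tight: 4.248 servings and 0.4184 servings → $2.01.
sweet potato + hummus: intersection lies outside the first quadrant.
oats + almonds with both tight: 2.139 servings and 1.814 servings → $2.32.
oats + hummus with both targets exact would need a negative amount; discard.
almonds + hummus with both tight: 1.433 servings and 2.425 servings → $2.77.
Cheapest feasible corner: $2.01.

$2.01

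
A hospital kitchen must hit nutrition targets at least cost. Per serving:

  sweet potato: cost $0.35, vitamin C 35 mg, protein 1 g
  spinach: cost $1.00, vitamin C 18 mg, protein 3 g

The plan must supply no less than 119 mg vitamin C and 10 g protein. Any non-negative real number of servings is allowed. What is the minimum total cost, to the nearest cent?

$3.37

At the optimum either one food covers both requirements or two foods hit both targets exactly; no other combination can be cheaper.
sweet potato only: max(119/35, 10/1) = 10 servings → $3.50.
spinach only: max(119/18, 10/3) = 6.611 servings → $6.61.
sweet potato + spinach with both tight: 2.034 servings and 2.655 servings → $3.37.
The minimum over all feasible corners is $3.37.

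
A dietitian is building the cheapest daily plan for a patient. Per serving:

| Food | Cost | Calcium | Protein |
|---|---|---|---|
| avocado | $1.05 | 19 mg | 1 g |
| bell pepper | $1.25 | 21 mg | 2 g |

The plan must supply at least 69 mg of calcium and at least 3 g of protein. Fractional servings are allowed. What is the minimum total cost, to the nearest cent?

This is a tiny linear program; its minimum lies at a vertex of the feasible set. List the vertices and price them.
avocado only: max(69/19, 3/1) = 3.632 servings → $3.81.
bell pepper only: max(69/21, 3/2) = 3.286 servings → $4.11.
avocado + bell pepper: the both-tight solution has a negative serving — not a feasible corner.
Cheapest feasible corner: $3.81.

$3.81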